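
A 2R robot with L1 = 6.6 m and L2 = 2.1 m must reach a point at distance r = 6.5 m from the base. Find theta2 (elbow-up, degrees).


cos(theta2) = (r^2 - L1^2 - L2^2) / (2*L1*L2)
cos(theta2) = (42.25 - 43.56 - 4.41) / 27.72
cos(theta2) = -0.206349
theta2 = 101.9085 degrees


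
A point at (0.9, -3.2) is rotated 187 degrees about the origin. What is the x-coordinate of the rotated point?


x' = x*cos(theta) - y*sin(theta)
cos(187 deg) = -0.9925, sin(187 deg) = -0.1219
x' = 0.9 * -0.9925 - -3.2 * -0.1219
= -0.8933 - 0.39
= -1.2833


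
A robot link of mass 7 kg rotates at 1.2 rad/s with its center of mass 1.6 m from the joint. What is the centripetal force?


F = m * omega^2 * r
= 7 * 1.2^2 * 1.6
= 7 * 1.44 * 1.6
= 16.128 N


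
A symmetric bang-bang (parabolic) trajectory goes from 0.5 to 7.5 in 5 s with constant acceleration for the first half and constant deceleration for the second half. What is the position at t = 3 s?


Symmetric rest-to-rest: each phase covers (pf-p0)/2 in time T/2. 0.5*a*(T/2)^2 = (pf-p0)/2 => a = 4*(pf-p0)/T^2
a = 4*(7.5-0.5)/5^2 = 1.12
t = 3 is in the deceleration phase (t > T/2).
p = pf - 0.5*a*(T-t)^2 = 7.5 - 0.5*1.12*2^2
= 5.26


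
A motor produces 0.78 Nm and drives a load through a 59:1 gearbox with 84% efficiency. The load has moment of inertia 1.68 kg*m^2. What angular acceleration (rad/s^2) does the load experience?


tau_out = tau_motor * N * eta
= 0.78 * 59 * 0.84 = 38.6568 Nm
alpha = tau_out / I = 38.6568 / 1.68
= 23.01 rad/s^2


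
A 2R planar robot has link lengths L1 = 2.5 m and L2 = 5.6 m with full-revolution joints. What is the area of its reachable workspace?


r_max = L1 + L2 = 8.1 m
r_min = |L1 - L2| = 3.1 m
Area = pi*(r_max^2 - r_min^2)
= pi*(65.61 - 9.61)
= pi * 56.0
= 175.9292 m^2


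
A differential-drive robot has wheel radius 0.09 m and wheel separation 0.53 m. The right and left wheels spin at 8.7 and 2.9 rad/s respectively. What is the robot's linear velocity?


vR = r*wR = 0.09*8.7 = 0.783 m/s
vL = r*wL = 0.09*2.9 = 0.261 m/s
v = (vR+vL)/2 = 0.522 m/s
omega = (vR-vL)/L = 0.9849 rad/s
linear velocity = 0.522 m/s


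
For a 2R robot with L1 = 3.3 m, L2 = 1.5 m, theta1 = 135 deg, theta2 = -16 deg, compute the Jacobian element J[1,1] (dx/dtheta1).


J[1,1] = -L1*sin(t1) - L2*sin(t1+t2)
= -3.3*sin(135) - 1.5*sin(119)
= -3.6454


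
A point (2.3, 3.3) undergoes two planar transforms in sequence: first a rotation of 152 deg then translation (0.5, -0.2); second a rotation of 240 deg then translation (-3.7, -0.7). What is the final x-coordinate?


After transform 1:
x1 = cos(152)*2.3 - sin(152)*3.3 + 0.5 = -3.08
y1 = sin(152)*2.3 + cos(152)*3.3 + -0.2 = -2.0339
After transform 2:
x2 = cos(240)*-3.08 - sin(240)*-2.0339 + -3.7
= -3.9214


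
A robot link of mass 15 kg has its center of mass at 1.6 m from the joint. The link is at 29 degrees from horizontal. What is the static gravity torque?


tau = m*g*L*cos(angle)
= 15 * 9.81 * 1.6 * cos(29 deg)
= 15 * 9.81 * 1.6 * 0.8746
= 205.9205 Nm


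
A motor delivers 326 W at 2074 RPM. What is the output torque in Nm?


omega = 2074 * 2*pi/60 = 217.1888 rad/s
tau = P / omega = 326 / 217.1888
= 1.501 Nm


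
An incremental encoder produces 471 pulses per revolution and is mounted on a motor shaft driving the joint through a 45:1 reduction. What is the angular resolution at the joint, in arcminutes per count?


counts per rev = 471
effective counts at joint = 471 * 45 = 21195
resolution = 360*60 / 21195
= 1.0191 arcmin/count


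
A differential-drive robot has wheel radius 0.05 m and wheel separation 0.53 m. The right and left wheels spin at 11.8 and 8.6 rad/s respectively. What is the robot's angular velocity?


vR = r*wR = 0.05*11.8 = 0.59 m/s
vL = r*wL = 0.05*8.6 = 0.43 m/s
v = (vR+vL)/2 = 0.51 m/s
omega = (vR-vL)/L = 0.3019 rad/s
angular velocity = 0.3019 rad/s


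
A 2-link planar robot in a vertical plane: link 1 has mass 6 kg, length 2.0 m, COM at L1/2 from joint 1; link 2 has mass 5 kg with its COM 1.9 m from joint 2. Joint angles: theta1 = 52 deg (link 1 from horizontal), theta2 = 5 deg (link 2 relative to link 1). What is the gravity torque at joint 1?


Horizontal distance from joint 1 to link-1 COM:
  x_c1 = (L1/2)*cos(t1) = 1.0 * 0.6157 = 0.6157 m
Horizontal distance from joint 1 to link-2 COM:
  x_c2 = L1*cos(t1) + Lc2*cos(t1+t2)
       = 2.0*0.6157 + 1.9*0.5446 = 2.2661 m
tau1 = m1*g*x_c1 + m2*g*x_c2
     = 6*9.81*0.6157 + 5*9.81*2.2661
     = 36.2378 + 111.154
     = 147.3919 Nm


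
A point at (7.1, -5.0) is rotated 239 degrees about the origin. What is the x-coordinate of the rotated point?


x' = x*cos(theta) - y*sin(theta)
cos(239 deg) = -0.515, sin(239 deg) = -0.8572
x' = 7.1 * -0.515 - -5.0 * -0.8572
= -3.6568 - 4.2858
= -7.9426


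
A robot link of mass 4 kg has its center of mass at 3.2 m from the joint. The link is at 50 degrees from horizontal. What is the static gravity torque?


tau = m*g*L*cos(angle)
= 4 * 9.81 * 3.2 * cos(50 deg)
= 4 * 9.81 * 3.2 * 0.6428
= 80.7136 Nm


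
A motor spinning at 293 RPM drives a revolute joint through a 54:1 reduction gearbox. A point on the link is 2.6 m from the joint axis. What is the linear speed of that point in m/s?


omega_motor = 293 * 2*pi/60 = 30.6829 rad/s
omega_joint = omega_motor / 54 = 0.5682 rad/s
v = omega_joint * r = 0.5682 * 2.6
= 1.4773 m/s


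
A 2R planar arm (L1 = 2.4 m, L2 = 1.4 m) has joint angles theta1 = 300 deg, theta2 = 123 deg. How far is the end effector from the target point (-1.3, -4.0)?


End effector via forward kinematics:
x = L1*cos(t1) + L2*cos(t1+t2) = 1.8356
y = L1*sin(t1) + L2*sin(t1+t2) = -0.8311
Distance to target:
d = sqrt((-1.3 - 1.8356)^2 + (-4.0 - -0.8311)^2)
= sqrt(9.8319 + 10.0422)
= 4.458 m


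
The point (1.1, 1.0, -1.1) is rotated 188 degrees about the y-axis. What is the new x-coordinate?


Rotation about y-axis: x' = x*cos(theta) + z*sin(theta)
= 1.1 * -0.9903 + -1.1 * -0.1392
= -0.9362


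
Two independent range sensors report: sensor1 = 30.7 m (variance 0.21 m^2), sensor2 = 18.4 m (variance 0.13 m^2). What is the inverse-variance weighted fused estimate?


w1 = (1/var1) / (1/var1 + 1/var2)
   = 4.7619 / (4.7619 + 7.6923) = 0.3824
w2 = 1 - w1 = 0.6176
fused = w1*s1 + w2*s2 = 11.7382 + 11.3647
= 23.1029 m


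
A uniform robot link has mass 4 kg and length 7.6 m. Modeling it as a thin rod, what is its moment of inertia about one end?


I = (1/3) * m * L^2
= (1/3) * 4 * 7.6^2
= 0.333333 * 4 * 57.76
= 77.0133 kg*m^2


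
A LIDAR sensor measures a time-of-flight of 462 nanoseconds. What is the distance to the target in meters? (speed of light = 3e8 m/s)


tof = 462 ns = 4.62e-07 s
dist = c * tof / 2
= 3e8 * 4.62e-07 / 2
= 69.3 m


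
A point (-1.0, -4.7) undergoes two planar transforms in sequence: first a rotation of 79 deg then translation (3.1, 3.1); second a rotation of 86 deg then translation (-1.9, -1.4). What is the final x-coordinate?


After transform 1:
x1 = cos(79)*-1.0 - sin(79)*-4.7 + 3.1 = 7.5228
y1 = sin(79)*-1.0 + cos(79)*-4.7 + 3.1 = 1.2216
After transform 2:
x2 = cos(86)*7.5228 - sin(86)*1.2216 + -1.9
= -2.5938


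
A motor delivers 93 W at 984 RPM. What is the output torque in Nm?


omega = 984 * 2*pi/60 = 103.0442 rad/s
tau = P / omega = 93 / 103.0442
= 0.9025 Nm


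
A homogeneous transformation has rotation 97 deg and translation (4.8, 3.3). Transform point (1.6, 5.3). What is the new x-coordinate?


x' = cos(theta)*px - sin(theta)*py + tx
= -0.1219*1.6 - 0.9925*5.3 + 4.8
= -0.6555


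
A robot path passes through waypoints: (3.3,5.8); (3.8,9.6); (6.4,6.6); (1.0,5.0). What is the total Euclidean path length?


Segment lengths:
  seg1 = sqrt((0.5)^2 + (3.8)^2) = 3.8328
  seg2 = sqrt((2.6)^2 + (-3.0)^2) = 3.9699
  seg3 = sqrt((-5.4)^2 + (-1.6)^2) = 5.6321
Total = 13.4347


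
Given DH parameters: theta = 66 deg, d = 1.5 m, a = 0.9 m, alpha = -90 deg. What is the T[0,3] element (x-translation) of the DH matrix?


T[0,3] = a * cos(theta)
= 0.9 * cos(66 deg)
= 0.9 * 0.4067
= 0.3661


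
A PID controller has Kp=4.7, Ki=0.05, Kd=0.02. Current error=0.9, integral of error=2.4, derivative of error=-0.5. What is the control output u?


u = Kp*e + Ki*int(e) + Kd*de/dt
= 4.7*0.9 + 0.05*2.4 + 0.02*(-0.5)
= 4.23 + 0.12 + -0.01
= 4.34


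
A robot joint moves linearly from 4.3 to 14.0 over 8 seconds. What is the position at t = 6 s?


s = t/T = 6/8 = 0.75
p(t) = p0 + (pf-p0)*s
= 4.3 + (14.0 - 4.3) * 0.75
= 11.575


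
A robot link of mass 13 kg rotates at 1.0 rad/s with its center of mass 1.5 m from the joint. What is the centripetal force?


F = m * omega^2 * r
= 13 * 1.0^2 * 1.5
= 13 * 1.0 * 1.5
= 19.5 N


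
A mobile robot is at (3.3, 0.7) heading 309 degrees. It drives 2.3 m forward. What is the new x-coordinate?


x_new = x0 + d*cos(theta)
= 3.3 + 2.3*cos(309)
= 3.3 + 1.4474
= 4.7474


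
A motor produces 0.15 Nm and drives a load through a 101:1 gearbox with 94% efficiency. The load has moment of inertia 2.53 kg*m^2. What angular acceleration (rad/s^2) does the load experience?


tau_out = tau_motor * N * eta
= 0.15 * 101 * 0.94 = 14.241 Nm
alpha = tau_out / I = 14.241 / 2.53
= 5.6289 rad/s^2


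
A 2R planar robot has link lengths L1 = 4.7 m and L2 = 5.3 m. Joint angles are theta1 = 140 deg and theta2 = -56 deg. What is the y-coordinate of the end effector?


Convert angles to radians: theta1 = 2.4435, theta2 = -0.9774
y = L1*sin(theta1) + L2*sin(theta1+theta2)
y = 3.0211 + 5.271
y = 8.2921


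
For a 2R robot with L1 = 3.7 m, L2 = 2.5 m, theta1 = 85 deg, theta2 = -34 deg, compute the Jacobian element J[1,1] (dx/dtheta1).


J[1,1] = -L1*sin(t1) - L2*sin(t1+t2)
= -3.7*sin(85) - 2.5*sin(51)
= -5.6288


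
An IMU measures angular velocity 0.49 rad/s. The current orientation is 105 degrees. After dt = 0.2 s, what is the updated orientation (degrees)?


delta_theta = w * dt = 0.49 * 0.2 = 0.098 rad
= 5.615 deg
theta_new = 105 + 5.615 = 110.615 deg


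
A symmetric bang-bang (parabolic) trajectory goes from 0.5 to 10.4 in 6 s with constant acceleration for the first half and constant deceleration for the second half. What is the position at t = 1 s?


Symmetric rest-to-rest: each phase covers (pf-p0)/2 in time T/2. 0.5*a*(T/2)^2 = (pf-p0)/2 => a = 4*(pf-p0)/T^2
a = 4*(10.4-0.5)/6^2 = 1.1
t = 1 is in the acceleration phase (t <= T/2).
p = p0 + 0.5*a*t^2 = 0.5 + 0.5*1.1*1^2
= 1.05


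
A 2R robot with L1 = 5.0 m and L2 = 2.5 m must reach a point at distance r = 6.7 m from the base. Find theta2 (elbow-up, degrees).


cos(theta2) = (r^2 - L1^2 - L2^2) / (2*L1*L2)
cos(theta2) = (44.89 - 25.0 - 6.25) / 25.0
cos(theta2) = 0.5456
theta2 = 56.9343 degrees


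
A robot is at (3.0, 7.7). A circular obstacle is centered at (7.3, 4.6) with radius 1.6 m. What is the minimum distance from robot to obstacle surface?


center_dist = sqrt((3.0-7.3)^2 + (7.7-4.6)^2)
= sqrt(18.49 + 9.61)
= 5.3009
min_dist = center_dist - radius = 5.3009 - 1.6 = 3.7009 m


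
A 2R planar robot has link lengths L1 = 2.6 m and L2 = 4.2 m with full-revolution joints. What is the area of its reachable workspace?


r_max = L1 + L2 = 6.8 m
r_min = |L1 - L2| = 1.6 m
Area = pi*(r_max^2 - r_min^2)
= pi*(46.24 - 2.56)
= pi * 43.68
= 137.2248 m^2


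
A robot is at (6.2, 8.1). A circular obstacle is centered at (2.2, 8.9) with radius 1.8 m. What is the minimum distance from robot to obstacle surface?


center_dist = sqrt((6.2-2.2)^2 + (8.1-8.9)^2)
= sqrt(16.0 + 0.64)
= 4.0792
min_dist = center_dist - radius = 4.0792 - 1.8 = 2.2792 m


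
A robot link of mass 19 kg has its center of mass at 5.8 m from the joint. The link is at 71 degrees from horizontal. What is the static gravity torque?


tau = m*g*L*cos(angle)
= 19 * 9.81 * 5.8 * cos(71 deg)
= 19 * 9.81 * 5.8 * 0.3256
= 351.9594 Nm


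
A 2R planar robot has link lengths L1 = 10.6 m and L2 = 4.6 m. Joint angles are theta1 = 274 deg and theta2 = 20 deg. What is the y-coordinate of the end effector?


Convert angles to radians: theta1 = 4.7822, theta2 = 0.3491
y = L1*sin(theta1) + L2*sin(theta1+theta2)
y = -10.5742 + -4.2023
y = -14.7765


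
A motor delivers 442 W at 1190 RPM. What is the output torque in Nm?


omega = 1190 * 2*pi/60 = 124.6165 rad/s
tau = P / omega = 442 / 124.6165
= 3.5469 Nm


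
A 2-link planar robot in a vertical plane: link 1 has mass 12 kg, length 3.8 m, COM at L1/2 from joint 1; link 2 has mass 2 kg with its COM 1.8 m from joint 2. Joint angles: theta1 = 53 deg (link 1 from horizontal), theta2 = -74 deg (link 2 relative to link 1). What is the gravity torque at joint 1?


Horizontal distance from joint 1 to link-1 COM:
  x_c1 = (L1/2)*cos(t1) = 1.9 * 0.6018 = 1.1434 m
Horizontal distance from joint 1 to link-2 COM:
  x_c2 = L1*cos(t1) + Lc2*cos(t1+t2)
       = 3.8*0.6018 + 1.8*0.9336 = 3.9673 m
tau1 = m1*g*x_c1 + m2*g*x_c2
     = 12*9.81*1.1434 + 2*9.81*3.9673
     = 134.6068 + 77.8392
     = 212.446 Nm


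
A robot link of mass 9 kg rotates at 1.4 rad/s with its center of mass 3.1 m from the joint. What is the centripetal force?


F = m * omega^2 * r
= 9 * 1.4^2 * 3.1
= 9 * 1.96 * 3.1
= 54.684 N


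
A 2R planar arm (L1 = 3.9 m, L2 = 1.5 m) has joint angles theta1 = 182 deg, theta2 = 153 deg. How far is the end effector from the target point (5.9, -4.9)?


End effector via forward kinematics:
x = L1*cos(t1) + L2*cos(t1+t2) = -2.5382
y = L1*sin(t1) + L2*sin(t1+t2) = -0.77
Distance to target:
d = sqrt((5.9 - -2.5382)^2 + (-4.9 - -0.77)^2)
= sqrt(71.2026 + 17.0566)
= 9.3946 m


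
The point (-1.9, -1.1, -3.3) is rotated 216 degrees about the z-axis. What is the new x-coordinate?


Rotation about z-axis: x' = x*cos(theta) - y*sin(theta)
= -1.9 * -0.809 - -1.1 * -0.5878
= 0.8906


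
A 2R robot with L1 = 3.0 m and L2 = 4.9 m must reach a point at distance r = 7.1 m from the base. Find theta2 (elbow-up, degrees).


cos(theta2) = (r^2 - L1^2 - L2^2) / (2*L1*L2)
cos(theta2) = (50.41 - 9.0 - 24.01) / 29.4
cos(theta2) = 0.591837
theta2 = 53.7125 degrees


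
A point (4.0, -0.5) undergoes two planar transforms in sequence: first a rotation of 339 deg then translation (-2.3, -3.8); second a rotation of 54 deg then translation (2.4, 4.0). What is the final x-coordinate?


After transform 1:
x1 = cos(339)*4.0 - sin(339)*-0.5 + -2.3 = 1.2551
y1 = sin(339)*4.0 + cos(339)*-0.5 + -3.8 = -5.7003
After transform 2:
x2 = cos(54)*1.2551 - sin(54)*-5.7003 + 2.4
= 7.7494


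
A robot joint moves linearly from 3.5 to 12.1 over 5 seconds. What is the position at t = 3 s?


s = t/T = 3/5 = 0.6
p(t) = p0 + (pf-p0)*s
= 3.5 + (12.1 - 3.5) * 0.6
= 8.66


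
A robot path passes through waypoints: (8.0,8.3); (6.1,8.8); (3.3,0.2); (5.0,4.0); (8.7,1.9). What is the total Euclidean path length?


Segment lengths:
  seg1 = sqrt((-1.9)^2 + (0.5)^2) = 1.9647
  seg2 = sqrt((-2.8)^2 + (-8.6)^2) = 9.0443
  seg3 = sqrt((1.7)^2 + (3.8)^2) = 4.1629
  seg4 = sqrt((3.7)^2 + (-2.1)^2) = 4.2544
Total = 19.4264


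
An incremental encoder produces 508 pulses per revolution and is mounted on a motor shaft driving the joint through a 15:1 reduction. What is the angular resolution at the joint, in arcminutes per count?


counts per rev = 508
effective counts at joint = 508 * 15 = 7620
resolution = 360*60 / 7620
= 2.8346 arcmin/count


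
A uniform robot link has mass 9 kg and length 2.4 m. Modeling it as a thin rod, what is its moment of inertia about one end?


I = (1/3) * m * L^2
= (1/3) * 9 * 2.4^2
= 0.333333 * 9 * 5.76
= 17.28 kg*m^2


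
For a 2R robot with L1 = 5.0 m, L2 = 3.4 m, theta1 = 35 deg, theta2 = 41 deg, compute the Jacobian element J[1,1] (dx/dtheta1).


J[1,1] = -L1*sin(t1) - L2*sin(t1+t2)
= -5.0*sin(35) - 3.4*sin(76)
= -6.1669


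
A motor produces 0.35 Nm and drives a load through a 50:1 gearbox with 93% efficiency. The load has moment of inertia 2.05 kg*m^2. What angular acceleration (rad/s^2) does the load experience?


tau_out = tau_motor * N * eta
= 0.35 * 50 * 0.93 = 16.275 Nm
alpha = tau_out / I = 16.275 / 2.05
= 7.939 rad/s^2


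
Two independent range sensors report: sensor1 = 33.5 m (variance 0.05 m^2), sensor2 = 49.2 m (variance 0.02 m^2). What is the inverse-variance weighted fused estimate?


w1 = (1/var1) / (1/var1 + 1/var2)
   = 20.0 / (20.0 + 50.0) = 0.2857
w2 = 1 - w1 = 0.7143
fused = w1*s1 + w2*s2 = 9.5714 + 35.1429
= 44.7143 m


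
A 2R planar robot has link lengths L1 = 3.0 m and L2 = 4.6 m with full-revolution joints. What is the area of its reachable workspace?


r_max = L1 + L2 = 7.6 m
r_min = |L1 - L2| = 1.6 m
Area = pi*(r_max^2 - r_min^2)
= pi*(57.76 - 2.56)
= pi * 55.2
= 173.4159 m^2


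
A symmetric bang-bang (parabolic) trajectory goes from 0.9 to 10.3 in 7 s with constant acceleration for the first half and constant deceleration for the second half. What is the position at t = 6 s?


Symmetric rest-to-rest: each phase covers (pf-p0)/2 in time T/2. 0.5*a*(T/2)^2 = (pf-p0)/2 => a = 4*(pf-p0)/T^2
a = 4*(10.3-0.9)/7^2 = 0.7673
t = 6 is in the deceleration phase (t > T/2).
p = pf - 0.5*a*(T-t)^2 = 10.3 - 0.5*0.7673*1^2
= 9.9163


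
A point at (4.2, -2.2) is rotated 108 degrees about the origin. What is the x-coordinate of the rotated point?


x' = x*cos(theta) - y*sin(theta)
cos(108 deg) = -0.309, sin(108 deg) = 0.9511
x' = 4.2 * -0.309 - -2.2 * 0.9511
= -1.2979 - -2.0923
= 0.7945


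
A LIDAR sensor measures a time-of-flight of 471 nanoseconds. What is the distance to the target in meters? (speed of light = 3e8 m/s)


tof = 471 ns = 4.71e-07 s
dist = c * tof / 2
= 3e8 * 4.71e-07 / 2
= 70.65 m


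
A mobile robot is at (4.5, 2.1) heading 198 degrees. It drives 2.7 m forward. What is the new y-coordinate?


y_new = y0 + d*sin(theta)
= 2.1 + 2.7*sin(198)
= 2.1 + -0.8343
= 1.2657


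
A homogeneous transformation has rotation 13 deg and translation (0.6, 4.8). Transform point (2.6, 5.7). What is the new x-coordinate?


x' = cos(theta)*px - sin(theta)*py + tx
= 0.9744*2.6 - 0.225*5.7 + 0.6
= 1.8511


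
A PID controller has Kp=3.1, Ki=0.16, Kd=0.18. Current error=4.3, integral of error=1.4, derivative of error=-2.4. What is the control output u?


u = Kp*e + Ki*int(e) + Kd*de/dt
= 3.1*4.3 + 0.16*1.4 + 0.18*(-2.4)
= 13.33 + 0.224 + -0.432
= 13.122


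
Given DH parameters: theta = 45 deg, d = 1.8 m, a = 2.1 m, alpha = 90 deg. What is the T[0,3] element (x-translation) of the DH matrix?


T[0,3] = a * cos(theta)
= 2.1 * cos(45 deg)
= 2.1 * 0.7071
= 1.4849


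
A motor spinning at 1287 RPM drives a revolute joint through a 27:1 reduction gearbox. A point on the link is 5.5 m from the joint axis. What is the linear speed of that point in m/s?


omega_motor = 1287 * 2*pi/60 = 134.7743 rad/s
omega_joint = omega_motor / 27 = 4.9916 rad/s
v = omega_joint * r = 4.9916 * 5.5
= 27.454 m/s


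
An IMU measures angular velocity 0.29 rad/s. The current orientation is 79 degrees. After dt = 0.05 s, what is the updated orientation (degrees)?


delta_theta = w * dt = 0.29 * 0.05 = 0.0145 rad
= 0.8308 deg
theta_new = 79 + 0.8308 = 79.8308 deg


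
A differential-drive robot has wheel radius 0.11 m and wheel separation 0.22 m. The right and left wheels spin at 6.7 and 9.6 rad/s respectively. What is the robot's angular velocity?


vR = r*wR = 0.11*6.7 = 0.737 m/s
vL = r*wL = 0.11*9.6 = 1.056 m/s
v = (vR+vL)/2 = 0.8965 m/s
omega = (vR-vL)/L = -1.45 rad/s
angular velocity = -1.45 rad/s


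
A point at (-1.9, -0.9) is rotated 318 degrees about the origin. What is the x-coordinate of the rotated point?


x' = x*cos(theta) - y*sin(theta)
cos(318 deg) = 0.7431, sin(318 deg) = -0.6691
x' = -1.9 * 0.7431 - -0.9 * -0.6691
= -1.412 - 0.6022
= -2.0142


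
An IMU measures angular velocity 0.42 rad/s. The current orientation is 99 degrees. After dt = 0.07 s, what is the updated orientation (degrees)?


delta_theta = w * dt = 0.42 * 0.07 = 0.0294 rad
= 1.6845 deg
theta_new = 99 + 1.6845 = 100.6845 deg


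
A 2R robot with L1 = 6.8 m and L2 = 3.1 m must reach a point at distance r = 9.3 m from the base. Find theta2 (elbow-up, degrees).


cos(theta2) = (r^2 - L1^2 - L2^2) / (2*L1*L2)
cos(theta2) = (86.49 - 46.24 - 9.61) / 42.16
cos(theta2) = 0.726755
theta2 = 43.3849 degrees


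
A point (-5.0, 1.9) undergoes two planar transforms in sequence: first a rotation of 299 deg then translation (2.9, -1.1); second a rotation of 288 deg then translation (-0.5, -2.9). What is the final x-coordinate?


After transform 1:
x1 = cos(299)*-5.0 - sin(299)*1.9 + 2.9 = 2.1377
y1 = sin(299)*-5.0 + cos(299)*1.9 + -1.1 = 4.1942
After transform 2:
x2 = cos(288)*2.1377 - sin(288)*4.1942 + -0.5
= 4.1496


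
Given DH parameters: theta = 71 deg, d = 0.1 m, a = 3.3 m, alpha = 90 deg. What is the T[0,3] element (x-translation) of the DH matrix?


T[0,3] = a * cos(theta)
= 3.3 * cos(71 deg)
= 3.3 * 0.3256
= 1.0744


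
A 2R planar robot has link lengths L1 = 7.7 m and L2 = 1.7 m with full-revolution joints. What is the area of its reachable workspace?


r_max = L1 + L2 = 9.4 m
r_min = |L1 - L2| = 6.0 m
Area = pi*(r_max^2 - r_min^2)
= pi*(88.36 - 36.0)
= pi * 52.36
= 164.4938 m^2


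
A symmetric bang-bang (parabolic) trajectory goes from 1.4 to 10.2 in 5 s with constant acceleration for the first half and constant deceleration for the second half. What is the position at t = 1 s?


Symmetric rest-to-rest: each phase covers (pf-p0)/2 in time T/2. 0.5*a*(T/2)^2 = (pf-p0)/2 => a = 4*(pf-p0)/T^2
a = 4*(10.2-1.4)/5^2 = 1.408
t = 1 is in the acceleration phase (t <= T/2).
p = p0 + 0.5*a*t^2 = 1.4 + 0.5*1.408*1^2
= 2.104


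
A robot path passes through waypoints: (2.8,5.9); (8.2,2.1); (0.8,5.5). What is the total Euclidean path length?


Segment lengths:
  seg1 = sqrt((5.4)^2 + (-3.8)^2) = 6.603
  seg2 = sqrt((-7.4)^2 + (3.4)^2) = 8.1437
Total = 14.7467


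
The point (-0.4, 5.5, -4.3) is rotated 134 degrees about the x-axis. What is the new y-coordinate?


Rotation about x-axis: y' = y*cos(theta) - z*sin(theta)
= 5.5 * -0.6947 - -4.3 * 0.7193
= -0.7275


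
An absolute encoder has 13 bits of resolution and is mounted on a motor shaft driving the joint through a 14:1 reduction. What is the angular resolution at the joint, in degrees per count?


counts = 2^13 = 8192
effective counts at joint = 8192 * 14 = 114688
resolution = 360 / 114688
= 0.0031 deg/count


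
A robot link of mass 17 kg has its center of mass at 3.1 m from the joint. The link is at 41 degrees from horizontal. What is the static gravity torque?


tau = m*g*L*cos(angle)
= 17 * 9.81 * 3.1 * cos(41 deg)
= 17 * 9.81 * 3.1 * 0.7547
= 390.175 Nm


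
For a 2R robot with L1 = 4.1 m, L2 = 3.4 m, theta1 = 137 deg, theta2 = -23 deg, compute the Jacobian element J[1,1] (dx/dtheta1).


J[1,1] = -L1*sin(t1) - L2*sin(t1+t2)
= -4.1*sin(137) - 3.4*sin(114)
= -5.9022


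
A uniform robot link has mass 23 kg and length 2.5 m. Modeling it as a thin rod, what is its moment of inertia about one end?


I = (1/3) * m * L^2
= (1/3) * 23 * 2.5^2
= 0.333333 * 23 * 6.25
= 47.9167 kg*m^2


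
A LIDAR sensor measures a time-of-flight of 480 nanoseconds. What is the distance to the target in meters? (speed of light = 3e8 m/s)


tof = 480 ns = 4.8e-07 s
dist = c * tof / 2
= 3e8 * 4.8e-07 / 2
= 72.0 m


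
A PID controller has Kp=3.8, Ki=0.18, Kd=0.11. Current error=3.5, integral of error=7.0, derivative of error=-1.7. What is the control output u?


u = Kp*e + Ki*int(e) + Kd*de/dt
= 3.8*3.5 + 0.18*7.0 + 0.11*(-1.7)
= 13.3 + 1.26 + -0.187
= 14.373


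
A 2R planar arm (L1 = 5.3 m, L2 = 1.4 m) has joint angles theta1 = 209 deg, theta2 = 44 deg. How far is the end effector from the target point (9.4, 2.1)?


End effector via forward kinematics:
x = L1*cos(t1) + L2*cos(t1+t2) = -5.0448
y = L1*sin(t1) + L2*sin(t1+t2) = -3.9083
Distance to target:
d = sqrt((9.4 - -5.0448)^2 + (2.1 - -3.9083)^2)
= sqrt(208.6524 + 36.0999)
= 15.6446 m


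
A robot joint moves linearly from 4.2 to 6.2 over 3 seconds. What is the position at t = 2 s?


s = t/T = 2/3 = 0.6667
p(t) = p0 + (pf-p0)*s
= 4.2 + (6.2 - 4.2) * 0.6667
= 5.5333


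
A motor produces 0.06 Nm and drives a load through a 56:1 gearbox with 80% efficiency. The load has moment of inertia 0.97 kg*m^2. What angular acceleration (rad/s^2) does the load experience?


tau_out = tau_motor * N * eta
= 0.06 * 56 * 0.8 = 2.688 Nm
alpha = tau_out / I = 2.688 / 0.97
= 2.7711 rad/s^2


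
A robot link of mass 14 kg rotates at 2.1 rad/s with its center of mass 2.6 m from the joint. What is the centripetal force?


F = m * omega^2 * r
= 14 * 2.1^2 * 2.6
= 14 * 4.41 * 2.6
= 160.524 N


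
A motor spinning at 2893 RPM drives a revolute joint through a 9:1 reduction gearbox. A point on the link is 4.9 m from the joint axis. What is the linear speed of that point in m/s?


omega_motor = 2893 * 2*pi/60 = 302.9543 rad/s
omega_joint = omega_motor / 9 = 33.6616 rad/s
v = omega_joint * r = 33.6616 * 4.9
= 164.9418 m/s


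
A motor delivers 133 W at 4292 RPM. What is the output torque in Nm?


omega = 4292 * 2*pi/60 = 449.4572 rad/s
tau = P / omega = 133 / 449.4572
= 0.2959 Nm


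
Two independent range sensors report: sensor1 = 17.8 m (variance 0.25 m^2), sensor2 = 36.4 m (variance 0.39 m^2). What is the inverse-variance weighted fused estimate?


w1 = (1/var1) / (1/var1 + 1/var2)
   = 4.0 / (4.0 + 2.5641) = 0.6094
w2 = 1 - w1 = 0.3906
fused = w1*s1 + w2*s2 = 10.8469 + 14.2188
= 25.0656 m


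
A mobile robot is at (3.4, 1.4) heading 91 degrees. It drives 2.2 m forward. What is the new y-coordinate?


y_new = y0 + d*sin(theta)
= 1.4 + 2.2*sin(91)
= 1.4 + 2.1997
= 3.5997


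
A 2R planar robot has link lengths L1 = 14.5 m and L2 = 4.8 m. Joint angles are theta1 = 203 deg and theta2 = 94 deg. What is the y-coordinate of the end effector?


Convert angles to radians: theta1 = 3.543, theta2 = 1.6406
y = L1*sin(theta1) + L2*sin(theta1+theta2)
y = -5.6656 + -4.2768
y = -9.9424


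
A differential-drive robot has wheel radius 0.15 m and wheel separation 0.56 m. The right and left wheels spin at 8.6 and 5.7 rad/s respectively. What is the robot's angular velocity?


vR = r*wR = 0.15*8.6 = 1.29 m/s
vL = r*wL = 0.15*5.7 = 0.855 m/s
v = (vR+vL)/2 = 1.0725 m/s
omega = (vR-vL)/L = 0.7768 rad/s
angular velocity = 0.7768 rad/s


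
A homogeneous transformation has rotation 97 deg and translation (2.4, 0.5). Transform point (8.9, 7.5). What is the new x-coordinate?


x' = cos(theta)*px - sin(theta)*py + tx
= -0.1219*8.9 - 0.9925*7.5 + 2.4
= -6.1287


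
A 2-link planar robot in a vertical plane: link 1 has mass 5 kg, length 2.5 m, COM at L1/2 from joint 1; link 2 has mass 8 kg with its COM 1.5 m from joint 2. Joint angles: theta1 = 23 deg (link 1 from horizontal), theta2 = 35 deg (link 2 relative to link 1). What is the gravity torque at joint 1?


Horizontal distance from joint 1 to link-1 COM:
  x_c1 = (L1/2)*cos(t1) = 1.25 * 0.9205 = 1.1506 m
Horizontal distance from joint 1 to link-2 COM:
  x_c2 = L1*cos(t1) + Lc2*cos(t1+t2)
       = 2.5*0.9205 + 1.5*0.5299 = 3.0961 m
tau1 = m1*g*x_c1 + m2*g*x_c2
     = 5*9.81*1.1506 + 8*9.81*3.0961
     = 56.4385 + 242.9851
     = 299.4236 Nm


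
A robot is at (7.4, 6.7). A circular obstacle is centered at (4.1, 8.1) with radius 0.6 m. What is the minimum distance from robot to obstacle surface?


center_dist = sqrt((7.4-4.1)^2 + (6.7-8.1)^2)
= sqrt(10.89 + 1.96)
= 3.5847
min_dist = center_dist - radius = 3.5847 - 0.6 = 2.9847 m


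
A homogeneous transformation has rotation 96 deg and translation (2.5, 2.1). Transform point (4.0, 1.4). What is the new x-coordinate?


x' = cos(theta)*px - sin(theta)*py + tx
= -0.1045*4.0 - 0.9945*1.4 + 2.5
= 0.6896


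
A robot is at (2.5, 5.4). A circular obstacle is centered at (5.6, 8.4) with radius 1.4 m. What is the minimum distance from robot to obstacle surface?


center_dist = sqrt((2.5-5.6)^2 + (5.4-8.4)^2)
= sqrt(9.61 + 9.0)
= 4.3139
min_dist = center_dist - radius = 4.3139 - 1.4 = 2.9139 m


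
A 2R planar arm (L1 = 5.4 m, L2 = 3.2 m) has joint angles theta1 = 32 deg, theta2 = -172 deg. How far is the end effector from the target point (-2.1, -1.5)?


End effector via forward kinematics:
x = L1*cos(t1) + L2*cos(t1+t2) = 2.1281
y = L1*sin(t1) + L2*sin(t1+t2) = 0.8046
Distance to target:
d = sqrt((-2.1 - 2.1281)^2 + (-1.5 - 0.8046)^2)
= sqrt(17.877 + 5.3114)
= 4.8154 m


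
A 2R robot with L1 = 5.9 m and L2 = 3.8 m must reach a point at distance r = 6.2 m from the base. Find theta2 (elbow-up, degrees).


cos(theta2) = (r^2 - L1^2 - L2^2) / (2*L1*L2)
cos(theta2) = (38.44 - 34.81 - 14.44) / 44.84
cos(theta2) = -0.241079
theta2 = 103.9503 degrees


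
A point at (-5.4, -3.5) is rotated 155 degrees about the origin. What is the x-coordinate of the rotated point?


x' = x*cos(theta) - y*sin(theta)
cos(155 deg) = -0.9063, sin(155 deg) = 0.4226
x' = -5.4 * -0.9063 - -3.5 * 0.4226
= 4.8941 - -1.4792
= 6.3732


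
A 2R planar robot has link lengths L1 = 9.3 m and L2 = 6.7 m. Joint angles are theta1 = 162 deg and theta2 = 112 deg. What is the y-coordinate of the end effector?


Convert angles to radians: theta1 = 2.8274, theta2 = 1.9548
y = L1*sin(theta1) + L2*sin(theta1+theta2)
y = 2.8739 + -6.6837
y = -3.8098


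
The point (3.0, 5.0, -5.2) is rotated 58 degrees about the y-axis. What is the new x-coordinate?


Rotation about y-axis: x' = x*cos(theta) + z*sin(theta)
= 3.0 * 0.5299 + -5.2 * 0.848
= -2.8201


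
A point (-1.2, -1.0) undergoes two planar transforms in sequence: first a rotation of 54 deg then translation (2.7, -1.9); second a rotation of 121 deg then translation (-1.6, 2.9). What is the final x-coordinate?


After transform 1:
x1 = cos(54)*-1.2 - sin(54)*-1.0 + 2.7 = 2.8037
y1 = sin(54)*-1.2 + cos(54)*-1.0 + -1.9 = -3.4586
After transform 2:
x2 = cos(121)*2.8037 - sin(121)*-3.4586 + -1.6
= -0.0794


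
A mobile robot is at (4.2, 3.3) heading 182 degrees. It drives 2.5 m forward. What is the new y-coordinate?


y_new = y0 + d*sin(theta)
= 3.3 + 2.5*sin(182)
= 3.3 + -0.0872
= 3.2128


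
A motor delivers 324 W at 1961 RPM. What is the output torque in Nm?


omega = 1961 * 2*pi/60 = 205.3554 rad/s
tau = P / omega = 324 / 205.3554
= 1.5778 Nm


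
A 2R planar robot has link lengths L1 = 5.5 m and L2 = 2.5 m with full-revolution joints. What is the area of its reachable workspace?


r_max = L1 + L2 = 8.0 m
r_min = |L1 - L2| = 3.0 m
Area = pi*(r_max^2 - r_min^2)
= pi*(64.0 - 9.0)
= pi * 55.0
= 172.7876 m^2


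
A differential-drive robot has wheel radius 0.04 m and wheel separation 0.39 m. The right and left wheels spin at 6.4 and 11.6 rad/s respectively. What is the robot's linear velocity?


vR = r*wR = 0.04*6.4 = 0.256 m/s
vL = r*wL = 0.04*11.6 = 0.464 m/s
v = (vR+vL)/2 = 0.36 m/s
omega = (vR-vL)/L = -0.5333 rad/s
linear velocity = 0.36 m/s


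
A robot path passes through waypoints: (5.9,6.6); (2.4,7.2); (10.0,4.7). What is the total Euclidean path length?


Segment lengths:
  seg1 = sqrt((-3.5)^2 + (0.6)^2) = 3.5511
  seg2 = sqrt((7.6)^2 + (-2.5)^2) = 8.0006
Total = 11.5517


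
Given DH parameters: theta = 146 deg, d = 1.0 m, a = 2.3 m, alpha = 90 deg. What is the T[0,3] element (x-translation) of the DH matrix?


T[0,3] = a * cos(theta)
= 2.3 * cos(146 deg)
= 2.3 * -0.829
= -1.9068


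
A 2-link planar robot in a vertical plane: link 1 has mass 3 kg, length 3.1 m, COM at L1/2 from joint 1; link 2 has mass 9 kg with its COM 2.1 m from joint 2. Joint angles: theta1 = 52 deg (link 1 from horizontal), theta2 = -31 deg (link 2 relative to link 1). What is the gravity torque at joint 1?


Horizontal distance from joint 1 to link-1 COM:
  x_c1 = (L1/2)*cos(t1) = 1.55 * 0.6157 = 0.9543 m
Horizontal distance from joint 1 to link-2 COM:
  x_c2 = L1*cos(t1) + Lc2*cos(t1+t2)
       = 3.1*0.6157 + 2.1*0.9336 = 3.8691 m
tau1 = m1*g*x_c1 + m2*g*x_c2
     = 3*9.81*0.9543 + 9*9.81*3.8691
     = 28.0843 + 341.6001
     = 369.6845 Nm


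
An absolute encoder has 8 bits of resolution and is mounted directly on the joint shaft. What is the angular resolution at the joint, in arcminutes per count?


counts = 2^8 = 256
resolution = 360*60 / 256
= 84.375 arcmin/count


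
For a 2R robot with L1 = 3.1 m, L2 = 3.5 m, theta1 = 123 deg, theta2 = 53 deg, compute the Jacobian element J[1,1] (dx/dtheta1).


J[1,1] = -L1*sin(t1) - L2*sin(t1+t2)
= -3.1*sin(123) - 3.5*sin(176)
= -2.844


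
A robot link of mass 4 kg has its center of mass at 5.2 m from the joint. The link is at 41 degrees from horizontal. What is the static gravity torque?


tau = m*g*L*cos(angle)
= 4 * 9.81 * 5.2 * cos(41 deg)
= 4 * 9.81 * 5.2 * 0.7547
= 153.997 Nm


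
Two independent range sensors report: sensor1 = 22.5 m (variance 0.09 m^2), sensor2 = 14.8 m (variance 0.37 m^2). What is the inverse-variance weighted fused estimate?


w1 = (1/var1) / (1/var1 + 1/var2)
   = 11.1111 / (11.1111 + 2.7027) = 0.8043
w2 = 1 - w1 = 0.1957
fused = w1*s1 + w2*s2 = 18.0978 + 2.8957
= 20.9935 m


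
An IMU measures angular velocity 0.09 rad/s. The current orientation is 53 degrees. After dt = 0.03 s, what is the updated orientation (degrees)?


delta_theta = w * dt = 0.09 * 0.03 = 0.0027 rad
= 0.1547 deg
theta_new = 53 + 0.1547 = 53.1547 deg


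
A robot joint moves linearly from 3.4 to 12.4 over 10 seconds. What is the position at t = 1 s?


s = t/T = 1/10 = 0.1
p(t) = p0 + (pf-p0)*s
= 3.4 + (12.4 - 3.4) * 0.1
= 4.3


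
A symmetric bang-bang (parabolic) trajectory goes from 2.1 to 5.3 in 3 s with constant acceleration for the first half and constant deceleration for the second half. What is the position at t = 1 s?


Symmetric rest-to-rest: each phase covers (pf-p0)/2 in time T/2. 0.5*a*(T/2)^2 = (pf-p0)/2 => a = 4*(pf-p0)/T^2
a = 4*(5.3-2.1)/3^2 = 1.4222
t = 1 is in the acceleration phase (t <= T/2).
p = p0 + 0.5*a*t^2 = 2.1 + 0.5*1.4222*1^2
= 2.8111


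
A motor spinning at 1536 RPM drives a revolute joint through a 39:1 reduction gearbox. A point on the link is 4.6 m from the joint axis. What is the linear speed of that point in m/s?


omega_motor = 1536 * 2*pi/60 = 160.8495 rad/s
omega_joint = omega_motor / 39 = 4.1243 rad/s
v = omega_joint * r = 4.1243 * 4.6
= 18.972 m/s


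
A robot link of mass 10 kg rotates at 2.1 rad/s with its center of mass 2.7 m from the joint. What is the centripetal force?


F = m * omega^2 * r
= 10 * 2.1^2 * 2.7
= 10 * 4.41 * 2.7
= 119.07 N


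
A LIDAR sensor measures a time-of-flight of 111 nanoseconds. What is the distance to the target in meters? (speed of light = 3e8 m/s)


tof = 111 ns = 1.11e-07 s
dist = c * tof / 2
= 3e8 * 1.11e-07 / 2
= 16.65 m


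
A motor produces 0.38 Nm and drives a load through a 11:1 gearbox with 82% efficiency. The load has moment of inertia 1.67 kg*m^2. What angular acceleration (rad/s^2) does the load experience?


tau_out = tau_motor * N * eta
= 0.38 * 11 * 0.82 = 3.4276 Nm
alpha = tau_out / I = 3.4276 / 1.67
= 2.0525 rad/s^2


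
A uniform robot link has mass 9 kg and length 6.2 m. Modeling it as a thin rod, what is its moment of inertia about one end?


I = (1/3) * m * L^2
= (1/3) * 9 * 6.2^2
= 0.333333 * 9 * 38.44
= 115.32 kg*m^2


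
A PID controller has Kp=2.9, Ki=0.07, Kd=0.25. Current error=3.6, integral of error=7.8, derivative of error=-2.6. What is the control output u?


u = Kp*e + Ki*int(e) + Kd*de/dt
= 2.9*3.6 + 0.07*7.8 + 0.25*(-2.6)
= 10.44 + 0.546 + -0.65
= 10.336


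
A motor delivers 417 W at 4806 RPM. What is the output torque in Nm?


omega = 4806 * 2*pi/60 = 503.2831 rad/s
tau = P / omega = 417 / 503.2831
= 0.8286 Nm


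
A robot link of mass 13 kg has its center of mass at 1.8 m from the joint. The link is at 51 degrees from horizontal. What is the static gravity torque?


tau = m*g*L*cos(angle)
= 13 * 9.81 * 1.8 * cos(51 deg)
= 13 * 9.81 * 1.8 * 0.6293
= 144.463 Nm


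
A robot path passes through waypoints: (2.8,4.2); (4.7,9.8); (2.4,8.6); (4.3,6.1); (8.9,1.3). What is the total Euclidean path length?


Segment lengths:
  seg1 = sqrt((1.9)^2 + (5.6)^2) = 5.9135
  seg2 = sqrt((-2.3)^2 + (-1.2)^2) = 2.5942
  seg3 = sqrt((1.9)^2 + (-2.5)^2) = 3.1401
  seg4 = sqrt((4.6)^2 + (-4.8)^2) = 6.6483
Total = 18.2961


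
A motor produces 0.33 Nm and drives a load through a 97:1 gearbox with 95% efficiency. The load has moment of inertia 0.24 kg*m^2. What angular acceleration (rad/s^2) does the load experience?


tau_out = tau_motor * N * eta
= 0.33 * 97 * 0.95 = 30.4095 Nm
alpha = tau_out / I = 30.4095 / 0.24
= 126.7062 rad/s^2


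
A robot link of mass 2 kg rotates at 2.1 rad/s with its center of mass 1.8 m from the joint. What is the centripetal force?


F = m * omega^2 * r
= 2 * 2.1^2 * 1.8
= 2 * 4.41 * 1.8
= 15.876 N


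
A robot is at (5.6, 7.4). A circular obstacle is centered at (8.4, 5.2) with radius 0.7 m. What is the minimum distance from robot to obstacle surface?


center_dist = sqrt((5.6-8.4)^2 + (7.4-5.2)^2)
= sqrt(7.84 + 4.84)
= 3.5609
min_dist = center_dist - radius = 3.5609 - 0.7 = 2.8609 m


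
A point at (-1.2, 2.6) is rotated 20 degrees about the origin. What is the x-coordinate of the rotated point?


x' = x*cos(theta) - y*sin(theta)
cos(20 deg) = 0.9397, sin(20 deg) = 0.342
x' = -1.2 * 0.9397 - 2.6 * 0.342
= -1.1276 - 0.8893
= -2.0169


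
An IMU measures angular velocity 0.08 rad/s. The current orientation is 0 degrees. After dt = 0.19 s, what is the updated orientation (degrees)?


delta_theta = w * dt = 0.08 * 0.19 = 0.0152 rad
= 0.8709 deg
theta_new = 0 + 0.8709 = 0.8709 deg


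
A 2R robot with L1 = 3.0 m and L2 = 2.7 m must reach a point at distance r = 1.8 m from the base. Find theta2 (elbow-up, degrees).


cos(theta2) = (r^2 - L1^2 - L2^2) / (2*L1*L2)
cos(theta2) = (3.24 - 9.0 - 7.29) / 16.2
cos(theta2) = -0.805556
theta2 = 143.6639 degrees


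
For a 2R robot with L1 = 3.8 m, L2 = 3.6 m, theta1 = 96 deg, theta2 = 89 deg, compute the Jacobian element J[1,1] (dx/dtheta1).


J[1,1] = -L1*sin(t1) - L2*sin(t1+t2)
= -3.8*sin(96) - 3.6*sin(185)
= -3.4654


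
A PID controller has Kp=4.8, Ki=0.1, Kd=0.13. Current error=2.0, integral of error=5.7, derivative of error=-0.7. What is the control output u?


u = Kp*e + Ki*int(e) + Kd*de/dt
= 4.8*2.0 + 0.1*5.7 + 0.13*(-0.7)
= 9.6 + 0.57 + -0.091
= 10.079


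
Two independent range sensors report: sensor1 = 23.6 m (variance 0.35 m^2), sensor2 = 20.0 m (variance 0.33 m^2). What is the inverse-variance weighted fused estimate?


w1 = (1/var1) / (1/var1 + 1/var2)
   = 2.8571 / (2.8571 + 3.0303) = 0.4853
w2 = 1 - w1 = 0.5147
fused = w1*s1 + w2*s2 = 11.4529 + 10.2941
= 21.7471 m


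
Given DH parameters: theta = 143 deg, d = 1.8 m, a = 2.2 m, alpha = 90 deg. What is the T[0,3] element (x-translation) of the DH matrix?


T[0,3] = a * cos(theta)
= 2.2 * cos(143 deg)
= 2.2 * -0.7986
= -1.757


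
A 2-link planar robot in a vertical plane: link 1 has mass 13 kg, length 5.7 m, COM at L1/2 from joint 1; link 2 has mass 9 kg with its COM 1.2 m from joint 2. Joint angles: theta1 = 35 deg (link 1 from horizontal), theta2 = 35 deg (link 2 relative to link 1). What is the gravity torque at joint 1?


Horizontal distance from joint 1 to link-1 COM:
  x_c1 = (L1/2)*cos(t1) = 2.85 * 0.8192 = 2.3346 m
Horizontal distance from joint 1 to link-2 COM:
  x_c2 = L1*cos(t1) + Lc2*cos(t1+t2)
       = 5.7*0.8192 + 1.2*0.342 = 5.0796 m
tau1 = m1*g*x_c1 + m2*g*x_c2
     = 13*9.81*2.3346 + 9*9.81*5.0796
     = 297.7294 + 448.4771
     = 746.2065 Nm


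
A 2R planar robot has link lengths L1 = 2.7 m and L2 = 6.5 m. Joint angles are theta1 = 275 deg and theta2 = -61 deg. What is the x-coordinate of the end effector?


Convert angles to radians: theta1 = 4.7997, theta2 = -1.0647
x = L1*cos(theta1) + L2*cos(theta1+theta2)
x = 0.2353 + -5.3887
x = -5.1534
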